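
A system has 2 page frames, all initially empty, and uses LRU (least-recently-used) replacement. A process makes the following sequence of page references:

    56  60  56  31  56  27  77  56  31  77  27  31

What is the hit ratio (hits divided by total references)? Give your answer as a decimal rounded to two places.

0.17

56 → fault, frames [56]
60 → fault, frames [56, 60]
56 → hit
31 → fault, evict 60, frames [56, 31]
56 → hit
27 → fault, evict 31, frames [56, 27]
77 → fault, evict 56, frames [27, 77]
56 → fault, evict 27, frames [77, 56]
31 → fault, evict 77, frames [56, 31]
77 → fault, evict 56, frames [31, 77]
27 → fault, evict 31, frames [77, 27]
31 → fault, evict 77, frames [27, 31]
Hits: 2 of 12 references → 2/12 = 0.1667.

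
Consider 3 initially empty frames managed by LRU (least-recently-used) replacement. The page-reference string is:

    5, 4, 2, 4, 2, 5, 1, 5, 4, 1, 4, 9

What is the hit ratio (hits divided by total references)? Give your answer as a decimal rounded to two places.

5 → miss, frames (5)
4 → miss, frames (5 4)
2 → miss, frames (5 4 2)
4 → hit
2 → hit
5 → hit
1 → miss, evict 4, frames (2 5 1)
5 → hit
4 → miss, evict 2, frames (1 5 4)
1 → hit
4 → hit
9 → miss, evict 5, frames (1 4 9)
Hits: 6 of 12 references → 6/12 = 0.5000.

0.50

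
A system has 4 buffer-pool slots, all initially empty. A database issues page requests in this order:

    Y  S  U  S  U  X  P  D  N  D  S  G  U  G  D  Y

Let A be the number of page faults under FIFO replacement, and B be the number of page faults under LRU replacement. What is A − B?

Under FIFO: F F F . . F F F F . F F F . F F → 12 faults.
Under LRU: F F F . . F F F F . F F F . . F → 11 faults.
A − B = 12 − 11 = 1.

1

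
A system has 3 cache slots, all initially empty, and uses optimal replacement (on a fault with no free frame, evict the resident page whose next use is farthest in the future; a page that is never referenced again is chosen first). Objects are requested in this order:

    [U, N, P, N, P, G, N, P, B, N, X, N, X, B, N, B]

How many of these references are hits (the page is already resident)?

10

U → miss, frames [U]
N → miss, frames [U, N]
P → miss, frames [U, N, P]
N → hit
P → hit
G → miss, evict U, frames [N, P, G]
N → hit
P → hit
B → miss, evict G, frames [N, P, B]
N → hit
X → miss, evict P, frames [N, B, X]
N → hit
X → hit
B → hit
N → hit
B → hit
Hits: 10.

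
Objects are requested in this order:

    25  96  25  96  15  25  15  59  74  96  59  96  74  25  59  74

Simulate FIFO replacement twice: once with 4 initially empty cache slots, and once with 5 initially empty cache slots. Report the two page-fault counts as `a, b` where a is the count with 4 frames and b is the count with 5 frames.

4 frames: F F . . F . . F F . . . . F . . → 6 faults.
5 frames: F F . . F . . F F . . . . . . . → 5 faults.
5 < 6: adding a frame reduced faults, as is typical.

6, 5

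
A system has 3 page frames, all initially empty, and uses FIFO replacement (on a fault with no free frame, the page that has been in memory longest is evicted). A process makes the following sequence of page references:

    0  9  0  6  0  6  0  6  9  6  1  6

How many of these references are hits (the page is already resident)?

8

0: miss, frames [0]
9: miss, frames [0, 9]
0: hit
6: miss, frames [0, 9, 6]
0: hit
6: hit
0: hit
6: hit
9: hit
6: hit
1: miss, evict 0, frames [9, 6, 1]
6: hit
Hits: 8.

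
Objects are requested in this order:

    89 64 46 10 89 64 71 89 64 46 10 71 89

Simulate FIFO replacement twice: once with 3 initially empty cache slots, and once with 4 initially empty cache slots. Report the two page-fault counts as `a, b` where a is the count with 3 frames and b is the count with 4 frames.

10, 11

3 frames: F F F F F F F . . F F . F → 10 faults.
4 frames: F F F F . . F F F F F F F → 11 faults.
11 > 10: adding a frame increased faults — Belady's anomaly.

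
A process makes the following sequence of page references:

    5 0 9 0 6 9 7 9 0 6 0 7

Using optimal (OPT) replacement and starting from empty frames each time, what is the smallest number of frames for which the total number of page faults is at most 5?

f=1: 12 faults
f=2: 8 faults
f=3: 6 faults
f=4: 5 faults
f=5: 5 faults
Smallest f with faults ≤ 5 is 4.

4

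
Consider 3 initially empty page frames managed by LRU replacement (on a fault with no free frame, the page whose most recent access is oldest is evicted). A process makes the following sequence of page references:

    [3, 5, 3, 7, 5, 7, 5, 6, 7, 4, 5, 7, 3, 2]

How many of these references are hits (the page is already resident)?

6

3: miss, frames [3]
5: miss, frames [3, 5]
3: hit
7: miss, frames [5, 3, 7]
5: hit
7: hit
5: hit
6: miss, evict 3, frames [7, 5, 6]
7: hit
4: miss, evict 5, frames [6, 7, 4]
5: miss, evict 6, frames [7, 4, 5]
7: hit
3: miss, evict 4, frames [5, 7, 3]
2: miss, evict 5, frames [7, 3, 2]
Hits: 6.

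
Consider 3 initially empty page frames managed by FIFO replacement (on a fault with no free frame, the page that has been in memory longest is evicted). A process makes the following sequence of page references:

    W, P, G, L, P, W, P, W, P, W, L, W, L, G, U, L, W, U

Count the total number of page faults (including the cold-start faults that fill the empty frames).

W: miss, frames {W}
P: miss, frames {W,P}
G: miss, frames {W,P,G}
L: miss, evict W, frames {P,G,L}
P: hit
W: miss, evict P, frames {G,L,W}
P: miss, evict G, frames {L,W,P}
W: hit
P: hit
W: hit
L: hit
W: hit
L: hit
G: miss, evict L, frames {W,P,G}
U: miss, evict W, frames {P,G,U}
L: miss, evict P, frames {G,U,L}
W: miss, evict G, frames {U,L,W}
U: hit
Page faults: 10.

10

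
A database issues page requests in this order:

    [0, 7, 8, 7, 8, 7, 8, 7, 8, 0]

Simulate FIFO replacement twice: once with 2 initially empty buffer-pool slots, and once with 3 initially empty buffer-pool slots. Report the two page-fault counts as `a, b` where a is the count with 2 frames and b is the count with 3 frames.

2 frames: F F F . . . . . . F → 4 faults.
3 frames: F F F . . . . . . . → 3 faults.
3 < 4: adding a frame reduced faults, as is typical.

4, 3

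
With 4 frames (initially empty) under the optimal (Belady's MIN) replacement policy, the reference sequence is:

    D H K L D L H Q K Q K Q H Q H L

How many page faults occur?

5

D -> miss, frames (D)
H -> miss, frames (D H)
K -> miss, frames (D H K)
L -> miss, frames (D H K L)
D -> hit
L -> hit
H -> hit
Q -> miss, evict D, frames (H K L Q)
K -> hit
Q -> hit
K -> hit
Q -> hit
H -> hit
Q -> hit
H -> hit
L -> hit
Page faults: 5.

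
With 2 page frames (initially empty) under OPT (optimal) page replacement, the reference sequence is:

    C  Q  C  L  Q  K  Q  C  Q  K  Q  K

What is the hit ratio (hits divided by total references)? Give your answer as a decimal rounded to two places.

0.50

C: miss, frames [C]
Q: miss, frames [C, Q]
C: hit
L: miss, evict C, frames [Q, L]
Q: hit
K: miss, evict L, frames [Q, K]
Q: hit
C: miss, evict K, frames [Q, C]
Q: hit
K: miss, evict C, frames [Q, K]
Q: hit
K: hit
Hits: 6 of 12 references → 6/12 = 0.5000.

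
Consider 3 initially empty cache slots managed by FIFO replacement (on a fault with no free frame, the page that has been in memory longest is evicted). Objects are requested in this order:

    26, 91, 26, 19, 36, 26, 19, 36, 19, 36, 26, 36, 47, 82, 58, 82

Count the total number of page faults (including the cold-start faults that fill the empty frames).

8

26 -> fault, frames [26]
91 -> fault, frames [26, 91]
26 -> hit
19 -> fault, frames [26, 91, 19]
36 -> fault, evict 26, frames [91, 19, 36]
26 -> fault, evict 91, frames [19, 36, 26]
19 -> hit
36 -> hit
19 -> hit
36 -> hit
26 -> hit
36 -> hit
47 -> fault, evict 19, frames [36, 26, 47]
82 -> fault, evict 36, frames [26, 47, 82]
58 -> fault, evict 26, frames [47, 82, 58]
82 -> hit
Page faults: 8.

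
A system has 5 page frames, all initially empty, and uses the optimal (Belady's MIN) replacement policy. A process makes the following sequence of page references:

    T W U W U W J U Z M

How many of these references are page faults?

6

T: fault, frames {T}
W: fault, frames {T,W}
U: fault, frames {T,W,U}
W: hit
U: hit
W: hit
J: fault, frames {T,W,U,J}
U: hit
Z: fault, frames {T,W,U,J,Z}
M: fault, evict Z, frames {T,W,U,J,M}
Page faults: 6.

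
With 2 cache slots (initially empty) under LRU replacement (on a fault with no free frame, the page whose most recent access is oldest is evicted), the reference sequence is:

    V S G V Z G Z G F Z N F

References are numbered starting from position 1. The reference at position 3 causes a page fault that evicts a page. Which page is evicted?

V

pos 1: V -> miss, frames {V}
pos 2: S -> miss, frames {V,S}
pos 3: G -> miss, evict V, frames {S,G}
At position 3, page V is evicted.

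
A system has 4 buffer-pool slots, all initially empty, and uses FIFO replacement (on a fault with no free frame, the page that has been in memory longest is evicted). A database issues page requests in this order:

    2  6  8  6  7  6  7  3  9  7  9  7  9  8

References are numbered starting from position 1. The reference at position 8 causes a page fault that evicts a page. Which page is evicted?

pos 1: 2 -> fault, frames (2)
pos 2: 6 -> fault, frames (2 6)
pos 3: 8 -> fault, frames (2 6 8)
pos 4: 6 -> hit
pos 5: 7 -> fault, frames (2 6 8 7)
pos 6: 6 -> hit
pos 7: 7 -> hit
pos 8: 3 -> fault, evict 2, frames (6 8 7 3)
At position 8, page 2 is evicted.

2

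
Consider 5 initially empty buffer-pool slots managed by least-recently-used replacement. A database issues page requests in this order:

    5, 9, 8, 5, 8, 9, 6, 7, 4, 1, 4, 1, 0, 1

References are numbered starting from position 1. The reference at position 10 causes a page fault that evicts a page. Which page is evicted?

8

pos 1: 5 -> miss, frames (5)
pos 2: 9 -> miss, frames (5 9)
pos 3: 8 -> miss, frames (5 9 8)
pos 4: 5 -> hit
pos 5: 8 -> hit
pos 6: 9 -> hit
pos 7: 6 -> miss, frames (5 8 9 6)
pos 8: 7 -> miss, frames (5 8 9 6 7)
pos 9: 4 -> miss, evict 5, frames (8 9 6 7 4)
pos 10: 1 -> miss, evict 8, frames (9 6 7 4 1)
At position 10, page 8 is evicted.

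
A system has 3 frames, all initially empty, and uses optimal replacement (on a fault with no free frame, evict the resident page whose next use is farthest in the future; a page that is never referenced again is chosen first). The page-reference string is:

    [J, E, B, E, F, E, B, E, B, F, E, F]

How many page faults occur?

J → miss, frames (J)
E → miss, frames (J E)
B → miss, frames (J E B)
E → hit
F → miss, evict J, frames (E B F)
E → hit
B → hit
E → hit
B → hit
F → hit
E → hit
F → hit
Page faults: 4.

4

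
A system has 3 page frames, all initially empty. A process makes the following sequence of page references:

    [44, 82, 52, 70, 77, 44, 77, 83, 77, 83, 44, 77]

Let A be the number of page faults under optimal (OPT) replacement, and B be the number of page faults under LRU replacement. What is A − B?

Under OPT: F F F F F . . F . . . . → 6 faults.
Under LRU: F F F F F F . F . . . . → 7 faults.
A − B = 6 − 7 = -1.

-1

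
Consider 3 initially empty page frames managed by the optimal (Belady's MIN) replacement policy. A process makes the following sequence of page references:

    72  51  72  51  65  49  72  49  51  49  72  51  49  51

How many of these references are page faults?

72 → miss, frames [72]
51 → miss, frames [72, 51]
72 → hit
51 → hit
65 → miss, frames [72, 51, 65]
49 → miss, evict 65, frames [72, 51, 49]
72 → hit
49 → hit
51 → hit
49 → hit
72 → hit
51 → hit
49 → hit
51 → hit
Page faults: 4.

4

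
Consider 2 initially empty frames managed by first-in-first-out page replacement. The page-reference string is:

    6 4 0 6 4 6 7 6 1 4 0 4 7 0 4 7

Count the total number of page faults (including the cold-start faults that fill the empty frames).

6: fault, frames {6}
4: fault, frames {6,4}
0: fault, evict 6, frames {4,0}
6: fault, evict 4, frames {0,6}
4: fault, evict 0, frames {6,4}
6: hit
7: fault, evict 6, frames {4,7}
6: fault, evict 4, frames {7,6}
1: fault, evict 7, frames {6,1}
4: fault, evict 6, frames {1,4}
0: fault, evict 1, frames {4,0}
4: hit
7: fault, evict 4, frames {0,7}
0: hit
4: fault, evict 0, frames {7,4}
7: hit
Page faults: 12.

12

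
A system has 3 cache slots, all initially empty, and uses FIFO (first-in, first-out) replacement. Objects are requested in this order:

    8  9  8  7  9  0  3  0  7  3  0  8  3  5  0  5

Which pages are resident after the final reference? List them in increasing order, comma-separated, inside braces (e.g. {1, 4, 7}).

{0, 5, 8}

8 -> miss, frames [8]
9 -> miss, frames [8, 9]
8 -> hit
7 -> miss, frames [8, 9, 7]
9 -> hit
0 -> miss, evict 8, frames [9, 7, 0]
3 -> miss, evict 9, frames [7, 0, 3]
0 -> hit
7 -> hit
3 -> hit
0 -> hit
8 -> miss, evict 7, frames [0, 3, 8]
3 -> hit
5 -> miss, evict 0, frames [3, 8, 5]
0 -> miss, evict 3, frames [8, 5, 0]
5 -> hit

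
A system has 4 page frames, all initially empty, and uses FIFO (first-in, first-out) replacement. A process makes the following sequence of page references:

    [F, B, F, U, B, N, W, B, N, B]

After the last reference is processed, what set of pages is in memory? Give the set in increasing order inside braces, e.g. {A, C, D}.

F: miss, frames {F}
B: miss, frames {F,B}
F: hit
U: miss, frames {F,B,U}
B: hit
N: miss, frames {F,B,U,N}
W: miss, evict F, frames {B,U,N,W}
B: hit
N: hit
B: hit

{B, N, U, W}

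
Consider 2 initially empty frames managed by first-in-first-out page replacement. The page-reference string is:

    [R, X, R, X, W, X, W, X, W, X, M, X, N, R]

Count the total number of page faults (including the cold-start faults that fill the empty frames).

R -> fault, frames (R)
X -> fault, frames (R X)
R -> hit
X -> hit
W -> fault, evict R, frames (X W)
X -> hit
W -> hit
X -> hit
W -> hit
X -> hit
M -> fault, evict X, frames (W M)
X -> fault, evict W, frames (M X)
N -> fault, evict M, frames (X N)
R -> fault, evict X, frames (N R)
Page faults: 7.

7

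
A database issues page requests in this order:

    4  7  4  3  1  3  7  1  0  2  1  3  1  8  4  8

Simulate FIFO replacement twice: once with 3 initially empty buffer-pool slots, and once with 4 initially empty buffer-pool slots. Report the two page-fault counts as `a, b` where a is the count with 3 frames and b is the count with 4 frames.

3 frames: F F . F F . . . F F . F F F F . → 10 faults.
4 frames: F F . F F . . . F F . . . F F . → 8 faults.
8 < 10: adding a frame reduced faults, as is typical.

10, 8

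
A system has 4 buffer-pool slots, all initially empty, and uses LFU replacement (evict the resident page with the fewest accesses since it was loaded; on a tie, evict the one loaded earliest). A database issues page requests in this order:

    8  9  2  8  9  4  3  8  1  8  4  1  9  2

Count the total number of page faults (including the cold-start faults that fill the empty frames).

8

8 -> fault, frames [8]
9 -> fault, frames [8, 9]
2 -> fault, frames [8, 9, 2]
8 -> hit
9 -> hit
4 -> fault, frames [8, 9, 2, 4]
3 -> fault, evict 2, frames [8, 9, 4, 3]
8 -> hit
1 -> fault, evict 4, frames [8, 9, 3, 1]
8 -> hit
4 -> fault, evict 3, frames [8, 9, 1, 4]
1 -> hit
9 -> hit
2 -> fault, evict 4, frames [8, 9, 1, 2]
Page faults: 8.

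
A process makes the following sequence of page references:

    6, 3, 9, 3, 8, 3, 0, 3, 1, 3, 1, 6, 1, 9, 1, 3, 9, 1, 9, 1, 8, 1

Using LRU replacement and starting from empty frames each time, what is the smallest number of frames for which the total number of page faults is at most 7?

f=1: 22 faults
f=2: 12 faults
f=3: 10 faults
f=4: 9 faults
f=5: 9 faults
f=6: 6 faults
Smallest f with faults ≤ 7 is 6.

6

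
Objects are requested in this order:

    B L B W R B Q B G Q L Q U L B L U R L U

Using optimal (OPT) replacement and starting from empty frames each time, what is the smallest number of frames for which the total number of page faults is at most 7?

5

f=1: 20 faults
f=2: 12 faults
f=3: 9 faults
f=4: 8 faults
f=5: 7 faults
f=6: 7 faults
f=7: 7 faults
Smallest f with faults ≤ 7 is 5.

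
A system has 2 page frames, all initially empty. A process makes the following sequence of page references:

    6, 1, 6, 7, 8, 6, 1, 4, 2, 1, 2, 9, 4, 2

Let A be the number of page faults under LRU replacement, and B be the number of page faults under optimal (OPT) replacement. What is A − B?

3

Under LRU: F F . F F F F F F F . F F F → 12 faults.
Under OPT: F F . F F . F F F . . F F . → 9 faults.
A − B = 12 − 9 = 3.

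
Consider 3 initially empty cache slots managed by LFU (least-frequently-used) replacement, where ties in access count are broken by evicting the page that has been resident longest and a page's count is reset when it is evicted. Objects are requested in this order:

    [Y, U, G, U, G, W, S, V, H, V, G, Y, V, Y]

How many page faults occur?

11

Y: fault, frames (Y)
U: fault, frames (Y U)
G: fault, frames (Y U G)
U: hit
G: hit
W: fault, evict Y, frames (U G W)
S: fault, evict W, frames (U G S)
V: fault, evict S, frames (U G V)
H: fault, evict V, frames (U G H)
V: fault, evict H, frames (U G V)
G: hit
Y: fault, evict V, frames (U G Y)
V: fault, evict Y, frames (U G V)
Y: fault, evict V, frames (U G Y)
Page faults: 11.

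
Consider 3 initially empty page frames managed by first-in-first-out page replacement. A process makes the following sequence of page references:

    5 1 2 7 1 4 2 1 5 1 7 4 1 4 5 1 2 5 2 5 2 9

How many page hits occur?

5: miss, frames [5]
1: miss, frames [5, 1]
2: miss, frames [5, 1, 2]
7: miss, evict 5, frames [1, 2, 7]
1: hit
4: miss, evict 1, frames [2, 7, 4]
2: hit
1: miss, evict 2, frames [7, 4, 1]
5: miss, evict 7, frames [4, 1, 5]
1: hit
7: miss, evict 4, frames [1, 5, 7]
4: miss, evict 1, frames [5, 7, 4]
1: miss, evict 5, frames [7, 4, 1]
4: hit
5: miss, evict 7, frames [4, 1, 5]
1: hit
2: miss, evict 4, frames [1, 5, 2]
5: hit
2: hit
5: hit
2: hit
9: miss, evict 1, frames [5, 2, 9]
Hits: 9.

9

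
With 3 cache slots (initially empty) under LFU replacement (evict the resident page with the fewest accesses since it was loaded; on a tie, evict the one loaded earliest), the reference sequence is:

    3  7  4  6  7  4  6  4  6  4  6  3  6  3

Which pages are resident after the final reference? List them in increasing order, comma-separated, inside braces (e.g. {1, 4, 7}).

3 -> fault, frames [3]
7 -> fault, frames [3, 7]
4 -> fault, frames [3, 7, 4]
6 -> fault, evict 3, frames [7, 4, 6]
7 -> hit
4 -> hit
6 -> hit
4 -> hit
6 -> hit
4 -> hit
6 -> hit
3 -> fault, evict 7, frames [4, 6, 3]
6 -> hit
3 -> hit

{3, 4, 6}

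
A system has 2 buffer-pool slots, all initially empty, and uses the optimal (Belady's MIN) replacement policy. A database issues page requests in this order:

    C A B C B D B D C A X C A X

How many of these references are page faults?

8

C -> fault, frames [C]
A -> fault, frames [C, A]
B -> fault, evict A, frames [C, B]
C -> hit
B -> hit
D -> fault, evict C, frames [B, D]
B -> hit
D -> hit
C -> fault, evict D, frames [B, C]
A -> fault, evict B, frames [C, A]
X -> fault, evict A, frames [C, X]
C -> hit
A -> fault, evict C, frames [X, A]
X -> hit
Page faults: 8.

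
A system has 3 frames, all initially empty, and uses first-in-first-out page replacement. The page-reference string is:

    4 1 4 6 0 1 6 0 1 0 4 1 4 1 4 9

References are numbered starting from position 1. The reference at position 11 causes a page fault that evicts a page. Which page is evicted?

pos 1: 4 → miss, frames {4}
pos 2: 1 → miss, frames {4,1}
pos 3: 4 → hit
pos 4: 6 → miss, frames {4,1,6}
pos 5: 0 → miss, evict 4, frames {1,6,0}
pos 6: 1 → hit
pos 7: 6 → hit
pos 8: 0 → hit
pos 9: 1 → hit
pos 10: 0 → hit
pos 11: 4 → miss, evict 1, frames {6,0,4}
At position 11, page 1 is evicted.

1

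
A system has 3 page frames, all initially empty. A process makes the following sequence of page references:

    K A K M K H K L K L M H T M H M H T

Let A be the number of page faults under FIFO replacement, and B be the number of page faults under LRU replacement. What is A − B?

Under FIFO: F F . F . F F F . . F F F . . . . . → 9 faults.
Under LRU: F F . F . F . F . . F F F . . . . . → 8 faults.
A − B = 9 − 8 = 1.

1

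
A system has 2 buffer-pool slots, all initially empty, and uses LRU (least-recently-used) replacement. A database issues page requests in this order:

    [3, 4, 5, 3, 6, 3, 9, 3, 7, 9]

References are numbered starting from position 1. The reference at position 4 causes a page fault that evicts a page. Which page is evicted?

4

pos 1: 3: fault, frames (3)
pos 2: 4: fault, frames (3 4)
pos 3: 5: fault, evict 3, frames (4 5)
pos 4: 3: fault, evict 4, frames (5 3)
At position 4, page 4 is evicted.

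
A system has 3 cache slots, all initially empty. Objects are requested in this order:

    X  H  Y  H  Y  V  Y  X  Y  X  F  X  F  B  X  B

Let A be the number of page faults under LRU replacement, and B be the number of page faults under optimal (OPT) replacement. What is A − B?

Under LRU: F F F . . F . F . . F . . F . . → 7 faults.
Under OPT: F F F . . F . . . . F . . F . . → 6 faults.
A − B = 7 − 6 = 1.

1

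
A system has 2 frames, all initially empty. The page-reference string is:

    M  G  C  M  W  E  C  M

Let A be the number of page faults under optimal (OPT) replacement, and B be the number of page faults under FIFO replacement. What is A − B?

Under OPT: F F F . F F . F → 6 faults.
Under FIFO: F F F F F F F F → 8 faults.
A − B = 6 − 8 = -2.

-2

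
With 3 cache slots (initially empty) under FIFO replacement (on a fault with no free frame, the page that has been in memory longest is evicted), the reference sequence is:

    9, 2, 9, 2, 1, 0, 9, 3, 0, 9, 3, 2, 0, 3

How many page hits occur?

9 → fault, frames [9]
2 → fault, frames [9, 2]
9 → hit
2 → hit
1 → fault, frames [9, 2, 1]
0 → fault, evict 9, frames [2, 1, 0]
9 → fault, evict 2, frames [1, 0, 9]
3 → fault, evict 1, frames [0, 9, 3]
0 → hit
9 → hit
3 → hit
2 → fault, evict 0, frames [9, 3, 2]
0 → fault, evict 9, frames [3, 2, 0]
3 → hit
Hits: 6.

6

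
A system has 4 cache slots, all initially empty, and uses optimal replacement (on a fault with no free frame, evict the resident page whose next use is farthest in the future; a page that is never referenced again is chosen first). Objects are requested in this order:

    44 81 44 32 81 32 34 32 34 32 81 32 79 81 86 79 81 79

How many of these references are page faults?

6

44 -> fault, frames (44)
81 -> fault, frames (44 81)
44 -> hit
32 -> fault, frames (44 81 32)
81 -> hit
32 -> hit
34 -> fault, frames (44 81 32 34)
32 -> hit
34 -> hit
32 -> hit
81 -> hit
32 -> hit
79 -> fault, evict 34, frames (44 81 32 79)
81 -> hit
86 -> fault, evict 32, frames (44 81 79 86)
79 -> hit
81 -> hit
79 -> hit
Page faults: 6.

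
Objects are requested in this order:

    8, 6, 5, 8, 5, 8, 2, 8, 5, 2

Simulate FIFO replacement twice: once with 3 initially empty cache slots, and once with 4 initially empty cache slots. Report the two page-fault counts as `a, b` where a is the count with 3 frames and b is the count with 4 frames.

3 frames: F F F . . . F F . . → 5 faults.
4 frames: F F F . . . F . . . → 4 faults.
4 < 5: adding a frame reduced faults, as is typical.

5, 4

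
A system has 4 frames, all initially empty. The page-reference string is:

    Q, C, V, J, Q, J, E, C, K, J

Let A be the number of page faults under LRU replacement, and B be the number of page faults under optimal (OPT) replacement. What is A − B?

1

Under LRU: F F F F . . F F F . → 7 faults.
Under OPT: F F F F . . F . F . → 6 faults.
A − B = 7 − 6 = 1.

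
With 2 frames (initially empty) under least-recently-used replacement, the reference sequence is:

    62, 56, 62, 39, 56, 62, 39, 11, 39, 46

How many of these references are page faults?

62 → miss, frames [62]
56 → miss, frames [62, 56]
62 → hit
39 → miss, evict 56, frames [62, 39]
56 → miss, evict 62, frames [39, 56]
62 → miss, evict 39, frames [56, 62]
39 → miss, evict 56, frames [62, 39]
11 → miss, evict 62, frames [39, 11]
39 → hit
46 → miss, evict 11, frames [39, 46]
Page faults: 8.

8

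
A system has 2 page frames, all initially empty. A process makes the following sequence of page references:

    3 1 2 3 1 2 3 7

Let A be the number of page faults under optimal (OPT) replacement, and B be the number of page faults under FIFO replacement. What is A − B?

Under OPT: F F F . F . F F → 6 faults.
Under FIFO: F F F F F F F F → 8 faults.
A − B = 6 − 8 = -2.

-2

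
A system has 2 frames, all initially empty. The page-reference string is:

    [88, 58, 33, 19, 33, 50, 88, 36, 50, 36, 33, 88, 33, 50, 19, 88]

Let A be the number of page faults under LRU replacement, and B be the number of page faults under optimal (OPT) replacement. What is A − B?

2

Under LRU: F F F F . F F F F . F F . F F F → 13 faults.
Under OPT: F F F F . F F F . . F F . F F . → 11 faults.
A − B = 13 − 11 = 2.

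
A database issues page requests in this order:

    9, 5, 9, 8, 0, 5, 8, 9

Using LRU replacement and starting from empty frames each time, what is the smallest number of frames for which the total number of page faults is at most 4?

f=1: 8 faults
f=2: 7 faults
f=3: 6 faults
f=4: 4 faults
Smallest f with faults ≤ 4 is 4.

4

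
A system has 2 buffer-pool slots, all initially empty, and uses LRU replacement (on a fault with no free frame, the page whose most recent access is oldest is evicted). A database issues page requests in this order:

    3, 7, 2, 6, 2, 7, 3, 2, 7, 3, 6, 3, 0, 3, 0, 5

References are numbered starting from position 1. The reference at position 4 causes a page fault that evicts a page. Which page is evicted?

7

pos 1: 3 → miss, frames [3]
pos 2: 7 → miss, frames [3, 7]
pos 3: 2 → miss, evict 3, frames [7, 2]
pos 4: 6 → miss, evict 7, frames [2, 6]
At position 4, page 7 is evicted.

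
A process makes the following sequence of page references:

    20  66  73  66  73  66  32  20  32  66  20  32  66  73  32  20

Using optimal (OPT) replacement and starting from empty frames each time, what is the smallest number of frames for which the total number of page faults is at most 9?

2

f=1: 16 faults
f=2: 9 faults
f=3: 5 faults
f=4: 4 faults
Smallest f with faults ≤ 9 is 2.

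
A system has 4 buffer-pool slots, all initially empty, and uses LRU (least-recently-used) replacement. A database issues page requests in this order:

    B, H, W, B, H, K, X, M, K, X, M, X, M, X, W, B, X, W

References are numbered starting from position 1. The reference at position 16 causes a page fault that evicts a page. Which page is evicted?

pos 1: B: miss, frames [B]
pos 2: H: miss, frames [B, H]
pos 3: W: miss, frames [B, H, W]
pos 4: B: hit
pos 5: H: hit
pos 6: K: miss, frames [W, B, H, K]
pos 7: X: miss, evict W, frames [B, H, K, X]
pos 8: M: miss, evict B, frames [H, K, X, M]
pos 9: K: hit
pos 10: X: hit
pos 11: M: hit
pos 12: X: hit
pos 13: M: hit
pos 14: X: hit
pos 15: W: miss, evict H, frames [K, M, X, W]
pos 16: B: miss, evict K, frames [M, X, W, B]
At position 16, page K is evicted.

K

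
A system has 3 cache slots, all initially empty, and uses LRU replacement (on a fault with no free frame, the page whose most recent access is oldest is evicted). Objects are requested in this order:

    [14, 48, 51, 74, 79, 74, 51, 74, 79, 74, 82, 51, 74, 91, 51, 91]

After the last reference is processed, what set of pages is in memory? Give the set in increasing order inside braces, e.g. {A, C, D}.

14 -> miss, frames (14)
48 -> miss, frames (14 48)
51 -> miss, frames (14 48 51)
74 -> miss, evict 14, frames (48 51 74)
79 -> miss, evict 48, frames (51 74 79)
74 -> hit
51 -> hit
74 -> hit
79 -> hit
74 -> hit
82 -> miss, evict 51, frames (79 74 82)
51 -> miss, evict 79, frames (74 82 51)
74 -> hit
91 -> miss, evict 82, frames (51 74 91)
51 -> hit
91 -> hit

{51, 74, 91}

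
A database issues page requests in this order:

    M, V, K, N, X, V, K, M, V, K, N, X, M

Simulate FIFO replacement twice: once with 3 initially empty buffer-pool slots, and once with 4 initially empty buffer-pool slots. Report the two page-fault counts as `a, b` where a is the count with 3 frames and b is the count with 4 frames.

10, 11

3 frames: F F F F F F F F . . F F . → 10 faults.
4 frames: F F F F F . . F F F F F F → 11 faults.
11 > 10: adding a frame increased faults — Belady's anomaly.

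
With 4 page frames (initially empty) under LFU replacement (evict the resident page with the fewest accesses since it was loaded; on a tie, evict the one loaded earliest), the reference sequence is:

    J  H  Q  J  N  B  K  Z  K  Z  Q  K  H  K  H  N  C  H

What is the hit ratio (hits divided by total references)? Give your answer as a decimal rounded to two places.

J: fault, frames (J)
H: fault, frames (J H)
Q: fault, frames (J H Q)
J: hit
N: fault, frames (J H Q N)
B: fault, evict H, frames (J Q N B)
K: fault, evict Q, frames (J N B K)
Z: fault, evict N, frames (J B K Z)
K: hit
Z: hit
Q: fault, evict B, frames (J K Z Q)
K: hit
H: fault, evict Q, frames (J K Z H)
K: hit
H: hit
N: fault, evict J, frames (K Z H N)
C: fault, evict N, frames (K Z H C)
H: hit
Hits: 7 of 18 references → 7/18 = 0.3889.

0.39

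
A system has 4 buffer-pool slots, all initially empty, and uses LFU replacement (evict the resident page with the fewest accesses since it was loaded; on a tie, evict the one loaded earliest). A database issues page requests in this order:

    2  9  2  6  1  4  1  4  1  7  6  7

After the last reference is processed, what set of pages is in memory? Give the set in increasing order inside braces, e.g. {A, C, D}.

2: miss, frames (2)
9: miss, frames (2 9)
2: hit
6: miss, frames (2 9 6)
1: miss, frames (2 9 6 1)
4: miss, evict 9, frames (2 6 1 4)
1: hit
4: hit
1: hit
7: miss, evict 6, frames (2 1 4 7)
6: miss, evict 7, frames (2 1 4 6)
7: miss, evict 6, frames (2 1 4 7)

{1, 2, 4, 7}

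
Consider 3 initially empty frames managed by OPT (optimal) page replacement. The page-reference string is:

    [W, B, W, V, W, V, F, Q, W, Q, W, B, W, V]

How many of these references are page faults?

W -> miss, frames (W)
B -> miss, frames (W B)
W -> hit
V -> miss, frames (W B V)
W -> hit
V -> hit
F -> miss, evict V, frames (W B F)
Q -> miss, evict F, frames (W B Q)
W -> hit
Q -> hit
W -> hit
B -> hit
W -> hit
V -> miss, evict Q, frames (W B V)
Page faults: 6.

6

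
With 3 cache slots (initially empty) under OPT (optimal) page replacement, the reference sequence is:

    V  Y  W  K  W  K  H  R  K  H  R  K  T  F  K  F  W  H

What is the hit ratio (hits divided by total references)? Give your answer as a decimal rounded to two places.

V: fault, frames (V)
Y: fault, frames (V Y)
W: fault, frames (V Y W)
K: fault, evict Y, frames (V W K)
W: hit
K: hit
H: fault, evict V, frames (W K H)
R: fault, evict W, frames (K H R)
K: hit
H: hit
R: hit
K: hit
T: fault, evict R, frames (K H T)
F: fault, evict T, frames (K H F)
K: hit
F: hit
W: fault, evict F, frames (K H W)
H: hit
Hits: 9 of 18 references → 9/18 = 0.5000.

0.50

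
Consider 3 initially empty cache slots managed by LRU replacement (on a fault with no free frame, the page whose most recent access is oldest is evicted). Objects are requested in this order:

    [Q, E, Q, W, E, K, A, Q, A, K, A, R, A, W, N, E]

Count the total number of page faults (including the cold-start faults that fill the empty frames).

Q: miss, frames (Q)
E: miss, frames (Q E)
Q: hit
W: miss, frames (E Q W)
E: hit
K: miss, evict Q, frames (W E K)
A: miss, evict W, frames (E K A)
Q: miss, evict E, frames (K A Q)
A: hit
K: hit
A: hit
R: miss, evict Q, frames (K A R)
A: hit
W: miss, evict K, frames (R A W)
N: miss, evict R, frames (A W N)
E: miss, evict A, frames (W N E)
Page faults: 10.

10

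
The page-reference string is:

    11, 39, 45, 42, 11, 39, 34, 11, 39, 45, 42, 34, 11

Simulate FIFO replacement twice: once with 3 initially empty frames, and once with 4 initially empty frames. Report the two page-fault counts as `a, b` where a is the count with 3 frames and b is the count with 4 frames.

10, 11

3 frames: F F F F F F F . . F F . F → 10 faults.
4 frames: F F F F . . F F F F F F F → 11 faults.
11 > 10: adding a frame increased faults — Belady's anomaly.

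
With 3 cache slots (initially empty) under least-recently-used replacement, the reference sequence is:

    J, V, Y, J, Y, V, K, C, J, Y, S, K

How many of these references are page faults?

J: miss, frames [J]
V: miss, frames [J, V]
Y: miss, frames [J, V, Y]
J: hit
Y: hit
V: hit
K: miss, evict J, frames [Y, V, K]
C: miss, evict Y, frames [V, K, C]
J: miss, evict V, frames [K, C, J]
Y: miss, evict K, frames [C, J, Y]
S: miss, evict C, frames [J, Y, S]
K: miss, evict J, frames [Y, S, K]
Page faults: 9.

9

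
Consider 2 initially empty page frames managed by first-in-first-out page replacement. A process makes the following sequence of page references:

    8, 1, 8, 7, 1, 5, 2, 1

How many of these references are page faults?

8: fault, frames {8}
1: fault, frames {8,1}
8: hit
7: fault, evict 8, frames {1,7}
1: hit
5: fault, evict 1, frames {7,5}
2: fault, evict 7, frames {5,2}
1: fault, evict 5, frames {2,1}
Page faults: 6.

6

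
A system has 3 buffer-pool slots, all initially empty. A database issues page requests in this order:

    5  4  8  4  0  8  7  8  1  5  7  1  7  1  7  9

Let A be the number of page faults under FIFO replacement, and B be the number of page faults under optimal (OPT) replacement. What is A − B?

1

Under FIFO: F F F . F . F . F F . . . . . F → 8 faults.
Under OPT: F F F . F . F . F . . . . . . F → 7 faults.
A − B = 8 − 7 = 1.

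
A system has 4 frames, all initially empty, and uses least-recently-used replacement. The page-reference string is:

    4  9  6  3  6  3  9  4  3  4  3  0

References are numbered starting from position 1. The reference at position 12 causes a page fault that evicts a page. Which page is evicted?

pos 1: 4: miss, frames [4]
pos 2: 9: miss, frames [4, 9]
pos 3: 6: miss, frames [4, 9, 6]
pos 4: 3: miss, frames [4, 9, 6, 3]
pos 5: 6: hit
pos 6: 3: hit
pos 7: 9: hit
pos 8: 4: hit
pos 9: 3: hit
pos 10: 4: hit
pos 11: 3: hit
pos 12: 0: miss, evict 6, frames [9, 4, 3, 0]
At position 12, page 6 is evicted.

6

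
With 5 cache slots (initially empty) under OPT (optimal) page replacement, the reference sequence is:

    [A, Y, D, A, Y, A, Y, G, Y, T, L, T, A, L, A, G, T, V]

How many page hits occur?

11

A: fault, frames [A]
Y: fault, frames [A, Y]
D: fault, frames [A, Y, D]
A: hit
Y: hit
A: hit
Y: hit
G: fault, frames [A, Y, D, G]
Y: hit
T: fault, frames [A, Y, D, G, T]
L: fault, evict D, frames [A, Y, G, T, L]
T: hit
A: hit
L: hit
A: hit
G: hit
T: hit
V: fault, evict L, frames [A, Y, G, T, V]
Hits: 11.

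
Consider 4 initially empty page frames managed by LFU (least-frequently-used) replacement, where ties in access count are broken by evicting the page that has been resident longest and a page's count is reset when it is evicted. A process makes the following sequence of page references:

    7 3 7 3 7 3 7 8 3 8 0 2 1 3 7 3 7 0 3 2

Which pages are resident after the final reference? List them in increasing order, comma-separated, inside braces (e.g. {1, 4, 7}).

7: fault, frames (7)
3: fault, frames (7 3)
7: hit
3: hit
7: hit
3: hit
7: hit
8: fault, frames (7 3 8)
3: hit
8: hit
0: fault, frames (7 3 8 0)
2: fault, evict 0, frames (7 3 8 2)
1: fault, evict 2, frames (7 3 8 1)
3: hit
7: hit
3: hit
7: hit
0: fault, evict 1, frames (7 3 8 0)
3: hit
2: fault, evict 0, frames (7 3 8 2)

{2, 3, 7, 8}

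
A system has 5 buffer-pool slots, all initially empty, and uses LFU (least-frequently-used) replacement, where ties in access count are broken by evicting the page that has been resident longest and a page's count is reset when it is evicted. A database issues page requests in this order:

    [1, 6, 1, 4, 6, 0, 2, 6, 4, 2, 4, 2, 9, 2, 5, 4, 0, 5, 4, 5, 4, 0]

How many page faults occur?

10

1 → miss, frames (1)
6 → miss, frames (1 6)
1 → hit
4 → miss, frames (1 6 4)
6 → hit
0 → miss, frames (1 6 4 0)
2 → miss, frames (1 6 4 0 2)
6 → hit
4 → hit
2 → hit
4 → hit
2 → hit
9 → miss, evict 0, frames (1 6 4 2 9)
2 → hit
5 → miss, evict 9, frames (1 6 4 2 5)
4 → hit
0 → miss, evict 5, frames (1 6 4 2 0)
5 → miss, evict 0, frames (1 6 4 2 5)
4 → hit
5 → hit
4 → hit
0 → miss, evict 1, frames (6 4 2 5 0)
Page faults: 10.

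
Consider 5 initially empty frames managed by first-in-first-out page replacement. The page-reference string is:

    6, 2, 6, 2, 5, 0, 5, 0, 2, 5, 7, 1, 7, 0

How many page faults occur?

6

6 → fault, frames [6]
2 → fault, frames [6, 2]
6 → hit
2 → hit
5 → fault, frames [6, 2, 5]
0 → fault, frames [6, 2, 5, 0]
5 → hit
0 → hit
2 → hit
5 → hit
7 → fault, frames [6, 2, 5, 0, 7]
1 → fault, evict 6, frames [2, 5, 0, 7, 1]
7 → hit
0 → hit
Page faults: 6.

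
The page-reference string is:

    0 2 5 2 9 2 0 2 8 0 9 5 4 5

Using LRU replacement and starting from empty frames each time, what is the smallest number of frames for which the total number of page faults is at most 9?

3

f=1: 14 faults
f=2: 10 faults
f=3: 9 faults
f=4: 7 faults
f=5: 6 faults
f=6: 6 faults
Smallest f with faults ≤ 9 is 3.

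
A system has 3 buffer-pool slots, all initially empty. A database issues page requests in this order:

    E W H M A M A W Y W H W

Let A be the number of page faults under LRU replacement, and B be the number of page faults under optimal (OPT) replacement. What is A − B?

Under LRU: F F F F F . . F F . F . → 8 faults.
Under OPT: F F F F F . . . F . F . → 7 faults.
A − B = 8 − 7 = 1.

1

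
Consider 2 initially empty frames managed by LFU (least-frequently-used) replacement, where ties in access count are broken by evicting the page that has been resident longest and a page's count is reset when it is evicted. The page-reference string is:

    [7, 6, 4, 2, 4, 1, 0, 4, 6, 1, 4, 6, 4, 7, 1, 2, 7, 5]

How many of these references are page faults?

14

7 → fault, frames (7)
6 → fault, frames (7 6)
4 → fault, evict 7, frames (6 4)
2 → fault, evict 6, frames (4 2)
4 → hit
1 → fault, evict 2, frames (4 1)
0 → fault, evict 1, frames (4 0)
4 → hit
6 → fault, evict 0, frames (4 6)
1 → fault, evict 6, frames (4 1)
4 → hit
6 → fault, evict 1, frames (4 6)
4 → hit
7 → fault, evict 6, frames (4 7)
1 → fault, evict 7, frames (4 1)
2 → fault, evict 1, frames (4 2)
7 → fault, evict 2, frames (4 7)
5 → fault, evict 7, frames (4 5)
Page faults: 14.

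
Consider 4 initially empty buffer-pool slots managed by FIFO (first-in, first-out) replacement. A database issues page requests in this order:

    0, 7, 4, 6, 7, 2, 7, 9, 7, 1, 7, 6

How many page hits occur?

0 → fault, frames (0)
7 → fault, frames (0 7)
4 → fault, frames (0 7 4)
6 → fault, frames (0 7 4 6)
7 → hit
2 → fault, evict 0, frames (7 4 6 2)
7 → hit
9 → fault, evict 7, frames (4 6 2 9)
7 → fault, evict 4, frames (6 2 9 7)
1 → fault, evict 6, frames (2 9 7 1)
7 → hit
6 → fault, evict 2, frames (9 7 1 6)
Hits: 3.

3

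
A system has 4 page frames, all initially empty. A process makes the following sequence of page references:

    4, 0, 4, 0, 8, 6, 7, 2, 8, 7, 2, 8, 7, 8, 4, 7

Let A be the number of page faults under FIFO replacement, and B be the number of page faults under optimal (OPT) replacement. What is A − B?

Under FIFO: F F . . F F F F . . . . . . F . → 7 faults.
Under OPT: F F . . F F F F . . . . . . . . → 6 faults.
A − B = 7 − 6 = 1.

1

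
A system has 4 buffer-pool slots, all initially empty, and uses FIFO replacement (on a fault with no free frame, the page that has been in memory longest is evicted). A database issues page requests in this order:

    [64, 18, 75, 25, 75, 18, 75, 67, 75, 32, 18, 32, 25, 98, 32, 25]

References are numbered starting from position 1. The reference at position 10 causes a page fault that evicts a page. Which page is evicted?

18

pos 1: 64: fault, frames [64]
pos 2: 18: fault, frames [64, 18]
pos 3: 75: fault, frames [64, 18, 75]
pos 4: 25: fault, frames [64, 18, 75, 25]
pos 5: 75: hit
pos 6: 18: hit
pos 7: 75: hit
pos 8: 67: fault, evict 64, frames [18, 75, 25, 67]
pos 9: 75: hit
pos 10: 32: fault, evict 18, frames [75, 25, 67, 32]
At position 10, page 18 is evicted.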